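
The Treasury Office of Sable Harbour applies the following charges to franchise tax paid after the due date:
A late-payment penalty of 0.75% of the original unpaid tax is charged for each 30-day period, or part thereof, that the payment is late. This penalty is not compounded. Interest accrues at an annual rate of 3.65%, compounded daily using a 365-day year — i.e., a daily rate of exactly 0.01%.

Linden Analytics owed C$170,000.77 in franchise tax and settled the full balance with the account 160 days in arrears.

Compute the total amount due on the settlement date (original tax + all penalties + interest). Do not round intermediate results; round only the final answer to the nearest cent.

C$180,392.56

Penalty periods: ⌈160/30⌉ = 6; penalty = 6 × 0.75% × C$170,000.77 = C$7,650.03…
Interest: C$170,000.77 × ((1 + 0.0001)^160 − 1) = C$170,000.77 × 0.01612787… = C$2,741.7508…
Total = C$170,000.77 + C$7,650.0347… + C$2,741.7508… = C$180,392.56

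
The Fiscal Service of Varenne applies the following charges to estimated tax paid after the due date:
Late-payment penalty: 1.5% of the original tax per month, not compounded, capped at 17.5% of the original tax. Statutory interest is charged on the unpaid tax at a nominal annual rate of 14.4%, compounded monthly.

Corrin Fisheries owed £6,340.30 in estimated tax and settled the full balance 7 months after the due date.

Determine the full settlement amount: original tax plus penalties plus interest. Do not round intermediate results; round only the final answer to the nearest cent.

£7,558.18

Penalty: 7 × 1.5% × £6,340.30 = £665.73… (below the 17.5% cap of £1,109.55…)
Interest (14.4%/yr ÷ 12 = 1.2%/month): £6,340.30 × ((1 + 0.012)^7 − 1) = £552.1464…
Total = £6,340.30 + £665.7315 + £552.1464… = £7,558.18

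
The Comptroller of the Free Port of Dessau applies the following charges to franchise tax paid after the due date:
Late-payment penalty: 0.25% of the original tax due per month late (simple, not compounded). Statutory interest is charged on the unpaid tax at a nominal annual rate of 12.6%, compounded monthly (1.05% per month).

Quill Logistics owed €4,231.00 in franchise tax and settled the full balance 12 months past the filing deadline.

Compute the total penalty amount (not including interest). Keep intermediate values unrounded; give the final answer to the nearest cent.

€126.93

Late-payment penalty = 0.25% × €4,231.00 × 12 mo = €126.93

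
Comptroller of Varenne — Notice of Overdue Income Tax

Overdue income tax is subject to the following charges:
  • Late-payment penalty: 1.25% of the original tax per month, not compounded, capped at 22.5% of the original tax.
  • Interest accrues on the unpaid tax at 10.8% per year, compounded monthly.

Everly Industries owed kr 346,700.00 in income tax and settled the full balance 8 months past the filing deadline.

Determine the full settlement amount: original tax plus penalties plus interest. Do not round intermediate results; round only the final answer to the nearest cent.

Penalty: 8 × 1.25% × kr 346,700.00 = kr 34,670.00 (below the 22.5% cap of kr 78,007.50)
Interest (10.8%/yr ÷ 12 = 0.9%/month): kr 346,700.00 × ((1 + 0.009)^8 − 1) = kr 25,763.0297…
Total = kr 346,700.00 + kr 34,670.0000 + kr 25,763.0297… = kr 407,133.03

kr 407,133.03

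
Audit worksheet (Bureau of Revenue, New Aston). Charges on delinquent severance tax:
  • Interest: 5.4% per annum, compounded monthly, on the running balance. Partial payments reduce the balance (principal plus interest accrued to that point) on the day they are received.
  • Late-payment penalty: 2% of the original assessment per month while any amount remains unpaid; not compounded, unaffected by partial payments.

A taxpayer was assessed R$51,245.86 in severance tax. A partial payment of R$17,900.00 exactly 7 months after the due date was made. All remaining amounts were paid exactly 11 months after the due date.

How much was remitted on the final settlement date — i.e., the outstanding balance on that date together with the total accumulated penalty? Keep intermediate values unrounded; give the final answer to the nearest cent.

R$46,890.09

Monthly rate = 5.4% ÷ 12 = 0.45%
Balance at month 7: R$51,245.8600 × (1 + 0.0045)^7 = R$52,882.0611…
After R$17,900.00 payment: R$52,882.0611… − R$17,900.00 = R$34,982.0611…
Balance at month 11: R$34,982.0611… × (1 + 0.0045)^4 = R$35,616.0013…
Penalty: 11 × 2% × R$51,245.86 = R$11,274.09…
Final settlement = outstanding balance + penalty = R$35,616.0013… + R$11,274.09… = R$46,890.09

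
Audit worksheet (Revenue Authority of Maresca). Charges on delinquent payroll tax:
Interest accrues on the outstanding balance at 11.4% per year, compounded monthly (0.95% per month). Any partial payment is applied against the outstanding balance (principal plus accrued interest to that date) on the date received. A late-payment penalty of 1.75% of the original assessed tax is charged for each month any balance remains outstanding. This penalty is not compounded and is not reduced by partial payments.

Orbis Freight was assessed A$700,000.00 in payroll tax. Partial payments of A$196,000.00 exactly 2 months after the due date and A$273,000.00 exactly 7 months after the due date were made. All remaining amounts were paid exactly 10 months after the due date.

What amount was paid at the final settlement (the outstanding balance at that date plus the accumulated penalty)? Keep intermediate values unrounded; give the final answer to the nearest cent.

A$399,660.64

Balance at month 2: A$700,000.0000 × (1 + 0.0095)^2 = A$713,363.1750
After A$196,000.00 payment: A$713,363.1750 − A$196,000.00 = A$517,363.1750
Balance at month 7: A$517,363.1750 × (1 + 0.0095)^5 = A$542,409.3029…
After A$273,000.00 payment: A$542,409.3029… − A$273,000.00 = A$269,409.3029…
Balance at month 10: A$269,409.3029… × (1 + 0.0095)^3 = A$277,160.6416…
Penalty: 10 × 1.75% × A$700,000.00 = A$122,500.00
Final settlement = outstanding balance + penalty = A$277,160.6416… + A$122,500.00 = A$399,660.64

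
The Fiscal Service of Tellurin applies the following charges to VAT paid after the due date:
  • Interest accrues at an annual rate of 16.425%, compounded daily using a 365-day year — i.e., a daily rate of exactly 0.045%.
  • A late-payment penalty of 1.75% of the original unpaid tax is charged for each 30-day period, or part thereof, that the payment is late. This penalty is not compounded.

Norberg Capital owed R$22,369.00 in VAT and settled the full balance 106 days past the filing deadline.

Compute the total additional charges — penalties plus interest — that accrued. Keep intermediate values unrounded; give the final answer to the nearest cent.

Penalty periods: ⌈106/30⌉ = 4; penalty = 4 × 1.75% × R$22,369.00 = R$1,565.83
Interest: R$22,369.00 × ((1 + 0.00045)^106 − 1) = R$22,369.00 × 0.04884470… = R$1,092.6070…
Penalties + interest = R$1,565.8300 + R$1,092.6070… = R$2,658.44

R$2,658.44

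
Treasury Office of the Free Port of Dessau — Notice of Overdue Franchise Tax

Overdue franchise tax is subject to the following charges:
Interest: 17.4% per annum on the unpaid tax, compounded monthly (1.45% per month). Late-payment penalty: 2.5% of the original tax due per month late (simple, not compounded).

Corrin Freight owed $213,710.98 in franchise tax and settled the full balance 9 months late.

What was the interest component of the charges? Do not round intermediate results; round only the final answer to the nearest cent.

Interest: $213,710.98 × ((1 + 0.0145)^9 − 1) = $213,710.98 × 0.1383307… = $29,562.7971…

$29,562.80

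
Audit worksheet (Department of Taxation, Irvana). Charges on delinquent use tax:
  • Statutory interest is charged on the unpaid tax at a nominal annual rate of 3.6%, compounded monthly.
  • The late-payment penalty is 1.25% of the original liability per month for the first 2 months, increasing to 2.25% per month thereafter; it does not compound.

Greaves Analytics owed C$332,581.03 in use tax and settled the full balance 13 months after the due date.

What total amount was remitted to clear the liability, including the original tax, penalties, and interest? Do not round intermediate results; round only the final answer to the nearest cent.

C$436,416.08

Penalty, months 1–2: 2 × 1.25% × C$332,581.03 = C$8,314.53…
Penalty, months 3–13: 11 × 2.25% × C$332,581.03 = C$82,313.80…
Interest (3.6%/yr ÷ 12 = 0.3%/month): C$332,581.03 × ((1 + 0.003)^13 − 1) = C$13,206.7196…
Total = C$332,581.03 + C$90,628.3307… + C$13,206.7196… = C$436,416.08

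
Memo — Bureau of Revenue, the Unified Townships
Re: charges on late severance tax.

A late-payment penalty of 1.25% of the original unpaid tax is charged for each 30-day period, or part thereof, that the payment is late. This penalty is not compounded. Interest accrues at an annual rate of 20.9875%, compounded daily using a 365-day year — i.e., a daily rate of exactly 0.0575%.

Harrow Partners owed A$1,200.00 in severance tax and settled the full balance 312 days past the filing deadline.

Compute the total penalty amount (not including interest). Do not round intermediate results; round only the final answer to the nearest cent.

Penalty periods: ⌈312/30⌉ = 11; penalty = 11 × 1.25% × A$1,200.00 = A$165.00

A$165.00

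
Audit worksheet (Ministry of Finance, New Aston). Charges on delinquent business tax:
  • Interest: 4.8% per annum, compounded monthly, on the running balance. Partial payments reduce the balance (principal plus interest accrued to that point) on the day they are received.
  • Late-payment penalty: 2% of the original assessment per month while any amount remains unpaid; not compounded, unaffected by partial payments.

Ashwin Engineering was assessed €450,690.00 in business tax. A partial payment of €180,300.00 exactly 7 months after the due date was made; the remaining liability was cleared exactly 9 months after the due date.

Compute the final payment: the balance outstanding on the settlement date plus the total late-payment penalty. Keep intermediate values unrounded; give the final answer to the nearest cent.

Monthly rate = 4.8% ÷ 12 = 0.4%
Balance at month 7: €450,690.0000 × (1 + 0.004)^7 = €463,461.7654…
After €180,300.00 payment: €463,461.7654… − €180,300.00 = €283,161.7654…
Balance at month 9: €283,161.7654… × (1 + 0.004)^2 = €285,431.5901…
Penalty: 9 × 2% × €450,690.00 = €81,124.20
Final settlement = outstanding balance + penalty = €285,431.5901… + €81,124.20 = €366,555.79

€366,555.79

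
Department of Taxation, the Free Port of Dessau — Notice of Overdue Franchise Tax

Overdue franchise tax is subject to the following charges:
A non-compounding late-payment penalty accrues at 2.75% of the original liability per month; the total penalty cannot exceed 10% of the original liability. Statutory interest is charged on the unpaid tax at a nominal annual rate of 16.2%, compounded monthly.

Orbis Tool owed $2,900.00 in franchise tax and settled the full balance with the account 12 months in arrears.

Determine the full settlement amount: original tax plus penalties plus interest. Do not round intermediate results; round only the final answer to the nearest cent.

Penalty (uncapped): 12 × 2.75% × $2,900.00 = $957.00; cap = 10% × $2,900.00 = $290.00 → penalty = $290.00
Interest (16.2%/yr ÷ 12 = 1.35%/month): $2,900.00 × ((1 + 0.0135)^12 − 1) = $506.3011…
Total = $2,900.00 + $290.0000 + $506.3011… = $3,696.30

$3,696.30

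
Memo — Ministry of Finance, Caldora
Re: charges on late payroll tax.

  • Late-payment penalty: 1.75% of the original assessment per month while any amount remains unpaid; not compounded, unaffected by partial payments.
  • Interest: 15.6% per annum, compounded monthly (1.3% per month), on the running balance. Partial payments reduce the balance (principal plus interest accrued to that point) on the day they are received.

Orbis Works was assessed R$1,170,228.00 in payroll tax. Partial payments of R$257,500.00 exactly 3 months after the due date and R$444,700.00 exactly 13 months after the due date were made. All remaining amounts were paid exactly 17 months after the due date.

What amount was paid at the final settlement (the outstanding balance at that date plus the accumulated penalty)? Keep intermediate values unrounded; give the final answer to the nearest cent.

R$1,028,900.50

Balance at month 3: R$1,170,228.0000 × (1 + 0.013)^3 = R$1,216,462.7686…
After R$257,500.00 payment: R$1,216,462.7686… − R$257,500.00 = R$958,962.7686…
Balance at month 13: R$958,962.7686… × (1 + 0.013)^10 = R$1,091,179.5037…
After R$444,700.00 payment: R$1,091,179.5037… − R$444,700.00 = R$646,479.5037…
Balance at month 17: R$646,479.5037… × (1 + 0.013)^4 = R$680,757.6678…
Penalty: 17 × 1.75% × R$1,170,228.00 = R$348,142.83
Final settlement = outstanding balance + penalty = R$680,757.6678… + R$348,142.83 = R$1,028,900.50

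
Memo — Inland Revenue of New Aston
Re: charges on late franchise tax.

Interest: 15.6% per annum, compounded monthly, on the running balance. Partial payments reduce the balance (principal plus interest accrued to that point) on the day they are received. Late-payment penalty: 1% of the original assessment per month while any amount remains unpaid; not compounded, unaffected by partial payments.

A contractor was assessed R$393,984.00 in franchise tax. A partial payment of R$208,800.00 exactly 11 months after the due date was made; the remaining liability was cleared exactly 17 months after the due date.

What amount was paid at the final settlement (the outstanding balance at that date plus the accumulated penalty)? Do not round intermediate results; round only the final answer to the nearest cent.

Monthly rate = 15.6% ÷ 12 = 1.3%
Balance at month 11: R$393,984.0000 × (1 + 0.013)^11 = R$454,132.3963…
After R$208,800.00 payment: R$454,132.3963… − R$208,800.00 = R$245,332.3963…
Balance at month 17: R$245,332.3963… × (1 + 0.013)^6 = R$265,101.1264…
Penalty: 17 × 1% × R$393,984.00 = R$66,977.28
Final settlement = outstanding balance + penalty = R$265,101.1264… + R$66,977.28 = R$332,078.41

R$332,078.41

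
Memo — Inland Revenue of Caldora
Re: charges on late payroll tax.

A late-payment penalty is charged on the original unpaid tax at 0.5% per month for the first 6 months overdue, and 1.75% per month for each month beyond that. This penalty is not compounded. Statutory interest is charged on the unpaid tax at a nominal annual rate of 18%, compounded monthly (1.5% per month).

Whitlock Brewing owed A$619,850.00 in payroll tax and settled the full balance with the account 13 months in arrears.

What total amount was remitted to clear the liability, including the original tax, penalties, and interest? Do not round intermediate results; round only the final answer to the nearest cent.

A$846,747.61

Penalty, months 1–6: 6 × 0.5% × A$619,850.00 = A$18,595.50
Penalty, months 7–13: 7 × 1.75% × A$619,850.00 = A$75,931.63…
Interest: A$619,850.00 × ((1 + 0.015)^13 − 1) = A$619,850.00 × 0.2135524… = A$132,370.4824…
Total = A$619,850.00 + A$94,527.1250 + A$132,370.4824… = A$846,747.61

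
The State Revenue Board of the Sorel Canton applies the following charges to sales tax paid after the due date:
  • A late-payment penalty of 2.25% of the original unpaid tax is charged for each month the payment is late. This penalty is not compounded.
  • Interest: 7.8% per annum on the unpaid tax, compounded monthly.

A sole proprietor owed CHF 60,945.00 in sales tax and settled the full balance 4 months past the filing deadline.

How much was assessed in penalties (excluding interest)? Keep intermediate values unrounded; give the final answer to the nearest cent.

CHF 5,485.05

Late-payment penalty = 2.25% × CHF 60,945.00 × 4 mo = CHF 5,485.05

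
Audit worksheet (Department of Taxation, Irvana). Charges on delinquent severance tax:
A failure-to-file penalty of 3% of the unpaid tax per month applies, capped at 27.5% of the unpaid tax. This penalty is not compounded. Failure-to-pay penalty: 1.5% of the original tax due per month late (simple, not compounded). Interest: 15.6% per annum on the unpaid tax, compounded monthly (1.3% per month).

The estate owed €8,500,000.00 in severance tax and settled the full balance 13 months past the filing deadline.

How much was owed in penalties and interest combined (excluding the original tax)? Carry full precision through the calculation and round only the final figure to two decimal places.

Failure-to-file: 13 × 3% × €8,500,000.00 = €3,315,000.00, capped at 27.5% × €8,500,000.00 = €2,337,500.00
Failure-to-pay penalty: 13 × 1.5% × €8,500,000.00 = €1,657,500.00
Interest: €8,500,000.00 × ((1 + 0.013)^13 − 1) = €8,500,000.00 × 0.1828312… = €1,554,065.6196…
Penalties + interest = €3,995,000.0000 + €1,554,065.6196… = €5,549,065.62

€5,549,065.62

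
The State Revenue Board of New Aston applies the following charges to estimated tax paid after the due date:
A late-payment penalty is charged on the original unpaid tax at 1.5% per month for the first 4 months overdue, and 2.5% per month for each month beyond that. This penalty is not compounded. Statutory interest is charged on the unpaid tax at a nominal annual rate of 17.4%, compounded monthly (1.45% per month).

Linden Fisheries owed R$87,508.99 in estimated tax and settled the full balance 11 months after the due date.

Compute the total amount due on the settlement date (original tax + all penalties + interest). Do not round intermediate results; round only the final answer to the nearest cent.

R$123,088.54

Penalty, months 1–4: 4 × 1.5% × R$87,508.99 = R$5,250.54…
Penalty, months 5–11: 7 × 2.5% × R$87,508.99 = R$15,314.07…
Interest: R$87,508.99 × ((1 + 0.0145)^11 − 1) = R$87,508.99 × 0.1715817… = R$15,014.9379…
Total = R$87,508.99 + R$20,564.6127… + R$15,014.9379… = R$123,088.54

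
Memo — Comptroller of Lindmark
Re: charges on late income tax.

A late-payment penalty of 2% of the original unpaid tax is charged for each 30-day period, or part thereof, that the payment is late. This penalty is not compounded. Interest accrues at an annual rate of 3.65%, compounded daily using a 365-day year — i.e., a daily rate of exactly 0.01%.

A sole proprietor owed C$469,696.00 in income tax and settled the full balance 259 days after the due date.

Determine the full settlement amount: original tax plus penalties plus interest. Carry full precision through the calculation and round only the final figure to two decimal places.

Penalty periods: ⌈259/30⌉ = 9; penalty = 9 × 2% × C$469,696.00 = C$84,545.28
Interest: C$469,696.00 × ((1 + 0.0001)^259 − 1) = C$469,696.00 × 0.02623699… = C$12,323.4095…
Total = C$469,696.00 + C$84,545.2800 + C$12,323.4095… = C$566,564.69

C$566,564.69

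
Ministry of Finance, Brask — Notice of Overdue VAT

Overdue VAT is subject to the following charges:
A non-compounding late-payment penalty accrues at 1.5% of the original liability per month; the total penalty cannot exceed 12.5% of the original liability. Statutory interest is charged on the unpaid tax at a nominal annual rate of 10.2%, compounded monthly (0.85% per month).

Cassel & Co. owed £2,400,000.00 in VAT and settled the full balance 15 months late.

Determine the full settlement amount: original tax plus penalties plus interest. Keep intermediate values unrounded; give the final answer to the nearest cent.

Penalty (uncapped): 15 × 1.5% × £2,400,000.00 = £540,000.00; cap = 12.5% × £2,400,000.00 = £300,000.00 → penalty = £300,000.00
Interest: £2,400,000.00 × ((1 + 0.0085)^15 − 1) = £2,400,000.00 × 0.1353729… = £324,895.0498…
Total = £2,400,000.00 + £300,000.0000 + £324,895.0498… = £3,024,895.05

£3,024,895.05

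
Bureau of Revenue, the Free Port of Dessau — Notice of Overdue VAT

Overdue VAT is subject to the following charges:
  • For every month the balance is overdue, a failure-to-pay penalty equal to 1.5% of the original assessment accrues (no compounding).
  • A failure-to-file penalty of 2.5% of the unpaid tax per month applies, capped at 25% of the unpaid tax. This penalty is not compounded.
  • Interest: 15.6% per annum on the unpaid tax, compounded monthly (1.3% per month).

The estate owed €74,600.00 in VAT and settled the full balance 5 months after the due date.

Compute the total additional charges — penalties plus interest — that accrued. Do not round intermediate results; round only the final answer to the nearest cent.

Failure-to-file: 5 × 2.5% × €74,600.00 = €9,325.00 (under the 25% cap)
Failure-to-pay penalty: 5 × 1.5% × €74,600.00 = €5,595.00
Interest: €74,600.00 × ((1 + 0.013)^5 − 1) = €74,600.00 × 0.0667121… = €4,976.7236…
Penalties + interest = €14,920.0000 + €4,976.7236… = €19,896.72

€19,896.72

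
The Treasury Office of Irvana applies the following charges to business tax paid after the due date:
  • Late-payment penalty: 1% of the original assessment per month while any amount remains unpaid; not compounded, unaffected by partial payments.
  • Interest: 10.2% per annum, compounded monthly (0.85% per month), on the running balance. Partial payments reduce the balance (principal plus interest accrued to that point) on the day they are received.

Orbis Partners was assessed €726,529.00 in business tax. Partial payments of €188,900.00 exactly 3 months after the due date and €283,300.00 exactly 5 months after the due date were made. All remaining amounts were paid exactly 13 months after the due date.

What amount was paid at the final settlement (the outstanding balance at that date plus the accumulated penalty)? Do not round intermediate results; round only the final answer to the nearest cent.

Balance at month 3: €726,529.0000 × (1 + 0.0085)^3 = €745,213.4108…
After €188,900.00 payment: €745,213.4108… − €188,900.00 = €556,313.4108…
Balance at month 5: €556,313.4108… × (1 + 0.0085)^2 = €565,810.9325…
After €283,300.00 payment: €565,810.9325… − €283,300.00 = €282,510.9325…
Balance at month 13: €282,510.9325… × (1 + 0.0085)^8 = €302,303.0153…
Penalty: 13 × 1% × €726,529.00 = €94,448.77
Final settlement = outstanding balance + penalty = €302,303.0153… + €94,448.77 = €396,751.79

€396,751.79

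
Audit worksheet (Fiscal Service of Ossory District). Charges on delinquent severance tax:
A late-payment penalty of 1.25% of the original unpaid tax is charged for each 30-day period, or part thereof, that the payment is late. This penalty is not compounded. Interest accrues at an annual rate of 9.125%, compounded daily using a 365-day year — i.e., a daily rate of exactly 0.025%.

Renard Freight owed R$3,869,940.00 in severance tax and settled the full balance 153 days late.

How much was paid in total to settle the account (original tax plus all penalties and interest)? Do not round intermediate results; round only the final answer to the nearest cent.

R$4,311,058.91

Penalty periods: ⌈153/30⌉ = 6; penalty = 6 × 1.25% × R$3,869,940.00 = R$290,245.50
Interest: R$3,869,940.00 × ((1 + 0.00025)^153 − 1) = R$3,869,940.00 × 0.03898598… = R$150,873.4085…
Total = R$3,869,940.00 + R$290,245.5000 + R$150,873.4085… = R$4,311,058.91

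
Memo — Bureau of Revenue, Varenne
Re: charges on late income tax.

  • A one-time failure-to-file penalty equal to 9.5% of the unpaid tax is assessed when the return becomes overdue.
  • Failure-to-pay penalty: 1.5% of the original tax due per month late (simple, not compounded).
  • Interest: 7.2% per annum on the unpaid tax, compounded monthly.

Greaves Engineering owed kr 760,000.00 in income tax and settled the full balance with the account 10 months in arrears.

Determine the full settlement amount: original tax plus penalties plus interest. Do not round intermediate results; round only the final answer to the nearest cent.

kr 993,051.11

Failure-to-file penalty: 9.5% × kr 760,000.00 = kr 72,200.00
Failure-to-pay penalty = 1.5% × kr 760,000.00 × 10 mo = kr 114,000.00
Interest (7.2%/yr ÷ 12 = 0.6%/month): kr 760,000.00 × ((1 + 0.006)^10 − 1) = kr 46,851.1075…
Total = kr 760,000.00 + kr 186,200.0000 + kr 46,851.1075… = kr 993,051.11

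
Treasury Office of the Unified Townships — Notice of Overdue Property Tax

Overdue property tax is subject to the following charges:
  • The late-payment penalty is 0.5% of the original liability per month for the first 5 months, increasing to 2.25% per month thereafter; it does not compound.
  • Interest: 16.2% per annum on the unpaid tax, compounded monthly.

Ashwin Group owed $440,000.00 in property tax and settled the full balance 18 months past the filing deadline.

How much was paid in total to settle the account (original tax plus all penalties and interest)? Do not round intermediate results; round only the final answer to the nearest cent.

$699,818.90

Penalty, months 1–5: 5 × 0.5% × $440,000.00 = $11,000.00
Penalty, months 6–18: 13 × 2.25% × $440,000.00 = $128,700.00
Interest (16.2%/yr ÷ 12 = 1.35%/month): $440,000.00 × ((1 + 0.0135)^18 − 1) = $120,118.9049…
Total = $440,000.00 + $139,700.0000 + $120,118.9049… = $699,818.90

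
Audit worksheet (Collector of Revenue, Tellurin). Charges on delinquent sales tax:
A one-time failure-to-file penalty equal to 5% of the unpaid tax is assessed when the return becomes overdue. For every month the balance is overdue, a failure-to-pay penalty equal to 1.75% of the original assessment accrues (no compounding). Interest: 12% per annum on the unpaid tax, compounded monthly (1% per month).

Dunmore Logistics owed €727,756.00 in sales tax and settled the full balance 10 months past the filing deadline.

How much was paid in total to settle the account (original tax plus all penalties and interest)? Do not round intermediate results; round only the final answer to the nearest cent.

€967,640.48

Failure-to-file penalty: 5% × €727,756.00 = €36,387.80
Failure-to-pay penalty = 1.75% × €727,756.00 × 10 mo = €127,357.30
Interest: €727,756.00 × ((1 + 0.01)^10 − 1) = €727,756.00 × 0.1046221… = €76,139.3795…
Total = €727,756.00 + €163,745.1000 + €76,139.3795… = €967,640.48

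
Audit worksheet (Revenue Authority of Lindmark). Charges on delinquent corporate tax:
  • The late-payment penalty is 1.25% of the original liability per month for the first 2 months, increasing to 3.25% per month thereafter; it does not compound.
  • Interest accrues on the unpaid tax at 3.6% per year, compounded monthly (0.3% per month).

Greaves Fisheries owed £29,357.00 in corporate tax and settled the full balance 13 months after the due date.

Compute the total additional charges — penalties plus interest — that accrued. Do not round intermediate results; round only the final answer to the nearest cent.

Penalty, months 1–2: 2 × 1.25% × £29,357.00 = £733.93…
Penalty, months 3–13: 11 × 3.25% × £29,357.00 = £10,495.13…
Interest: £29,357.00 × ((1 + 0.003)^13 − 1) = £29,357.00 × 0.0397098… = £1,165.7600…
Penalties + interest = £11,229.0525 + £1,165.7600… = £12,394.81

£12,394.81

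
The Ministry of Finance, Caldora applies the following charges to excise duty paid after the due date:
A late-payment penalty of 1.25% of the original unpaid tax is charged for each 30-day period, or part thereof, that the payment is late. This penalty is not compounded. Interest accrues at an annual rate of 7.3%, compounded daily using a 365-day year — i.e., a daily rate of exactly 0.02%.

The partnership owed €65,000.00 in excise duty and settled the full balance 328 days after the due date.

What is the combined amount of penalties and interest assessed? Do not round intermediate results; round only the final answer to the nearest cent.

€13,344.01

Penalty periods: ⌈328/30⌉ = 11; penalty = 11 × 1.25% × €65,000.00 = €8,937.50
Interest: €65,000.00 × ((1 + 0.0002)^328 − 1) = €65,000.00 × 0.06779251… = €4,406.5130…
Penalties + interest = €8,937.5000 + €4,406.5130… = €13,344.01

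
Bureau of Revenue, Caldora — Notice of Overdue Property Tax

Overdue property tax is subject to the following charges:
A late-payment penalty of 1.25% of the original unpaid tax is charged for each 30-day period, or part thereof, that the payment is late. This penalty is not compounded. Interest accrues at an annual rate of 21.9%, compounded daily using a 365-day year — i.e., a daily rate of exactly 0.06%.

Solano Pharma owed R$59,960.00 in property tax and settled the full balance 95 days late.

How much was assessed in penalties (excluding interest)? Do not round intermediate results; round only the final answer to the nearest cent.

R$2,998.00

Penalty periods: ⌈95/30⌉ = 4; penalty = 4 × 1.25% × R$59,960.00 = R$2,998.00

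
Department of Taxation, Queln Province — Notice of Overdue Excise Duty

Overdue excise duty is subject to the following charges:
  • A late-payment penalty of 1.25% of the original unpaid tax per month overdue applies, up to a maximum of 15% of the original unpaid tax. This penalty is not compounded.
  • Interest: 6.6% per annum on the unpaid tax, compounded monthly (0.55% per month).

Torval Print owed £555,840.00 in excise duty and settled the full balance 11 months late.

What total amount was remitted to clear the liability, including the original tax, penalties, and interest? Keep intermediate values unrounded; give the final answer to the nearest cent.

Penalty: 11 × 1.25% × £555,840.00 = £76,428.00 (below the 15% cap of £83,376.00)
Interest: £555,840.00 × ((1 + 0.0055)^11 − 1) = £555,840.00 × 0.0621915… = £34,568.5268…
Total = £555,840.00 + £76,428.0000 + £34,568.5268… = £666,836.53

£666,836.53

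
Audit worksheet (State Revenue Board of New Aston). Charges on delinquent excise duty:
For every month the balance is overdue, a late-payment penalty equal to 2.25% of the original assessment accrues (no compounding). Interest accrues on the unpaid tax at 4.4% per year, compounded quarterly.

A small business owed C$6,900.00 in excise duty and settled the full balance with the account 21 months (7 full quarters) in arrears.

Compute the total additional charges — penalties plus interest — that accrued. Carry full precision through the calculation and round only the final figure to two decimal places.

Late-payment penalty: 21 × 2.25% × C$6,900.00 = C$3,260.25
Interest (4.4%/yr ÷ 4 = 1.1%/quarter): C$6,900.00 × ((1 + 0.011)^7 − 1) = C$549.1579…
Penalties + interest = C$3,260.2500 + C$549.1579… = C$3,809.41

C$3,809.41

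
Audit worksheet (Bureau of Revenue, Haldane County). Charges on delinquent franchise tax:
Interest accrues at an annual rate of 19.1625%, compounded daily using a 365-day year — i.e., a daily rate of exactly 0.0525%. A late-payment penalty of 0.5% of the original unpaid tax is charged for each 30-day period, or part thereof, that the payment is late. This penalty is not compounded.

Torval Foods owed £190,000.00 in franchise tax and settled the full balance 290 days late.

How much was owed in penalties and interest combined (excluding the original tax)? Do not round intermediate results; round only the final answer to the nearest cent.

£40,736.91

Penalty periods: ⌈290/30⌉ = 10; penalty = 10 × 0.5% × £190,000.00 = £9,500.00
Interest: £190,000.00 × ((1 + 0.000525)^290 − 1) = £190,000.00 × 0.16440479… = £31,236.9105…
Penalties + interest = £9,500.0000 + £31,236.9105… = £40,736.91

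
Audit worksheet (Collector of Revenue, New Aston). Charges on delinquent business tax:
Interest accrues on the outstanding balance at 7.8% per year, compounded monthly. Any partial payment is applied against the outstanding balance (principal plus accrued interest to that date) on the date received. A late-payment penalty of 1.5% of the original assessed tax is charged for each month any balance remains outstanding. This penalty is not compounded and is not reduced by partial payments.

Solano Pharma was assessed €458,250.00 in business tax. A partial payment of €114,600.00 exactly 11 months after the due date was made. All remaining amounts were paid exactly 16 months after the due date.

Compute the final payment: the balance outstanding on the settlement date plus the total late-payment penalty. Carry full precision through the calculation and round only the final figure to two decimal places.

€499,910.08

Monthly rate = 7.8% ÷ 12 = 0.65%
Balance at month 11: €458,250.0000 × (1 + 0.0065)^11 = €492,100.7706…
After €114,600.00 payment: €492,100.7706… − €114,600.00 = €377,500.7706…
Balance at month 16: €377,500.7706… × (1 + 0.0065)^5 = €389,930.0798…
Penalty: 16 × 1.5% × €458,250.00 = €109,980.00
Final settlement = outstanding balance + penalty = €389,930.0798… + €109,980.00 = €499,910.08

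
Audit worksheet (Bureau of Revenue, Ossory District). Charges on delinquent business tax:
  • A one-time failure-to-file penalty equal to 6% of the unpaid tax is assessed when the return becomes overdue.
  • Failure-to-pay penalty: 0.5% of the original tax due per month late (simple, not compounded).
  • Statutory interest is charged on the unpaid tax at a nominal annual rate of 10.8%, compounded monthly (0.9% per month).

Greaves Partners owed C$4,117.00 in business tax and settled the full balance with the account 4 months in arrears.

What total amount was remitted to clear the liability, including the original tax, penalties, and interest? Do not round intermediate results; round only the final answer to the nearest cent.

C$4,596.58

Failure-to-file penalty: 6% × C$4,117.00 = C$247.02
Failure-to-pay penalty = 0.5% × C$4,117.00 × 4 mo = C$82.34
Interest: C$4,117.00 × ((1 + 0.009)^4 − 1) = C$4,117.00 × 0.0364889… = C$150.2249…
Total = C$4,117.00 + C$329.3600 + C$150.2249… = C$4,596.58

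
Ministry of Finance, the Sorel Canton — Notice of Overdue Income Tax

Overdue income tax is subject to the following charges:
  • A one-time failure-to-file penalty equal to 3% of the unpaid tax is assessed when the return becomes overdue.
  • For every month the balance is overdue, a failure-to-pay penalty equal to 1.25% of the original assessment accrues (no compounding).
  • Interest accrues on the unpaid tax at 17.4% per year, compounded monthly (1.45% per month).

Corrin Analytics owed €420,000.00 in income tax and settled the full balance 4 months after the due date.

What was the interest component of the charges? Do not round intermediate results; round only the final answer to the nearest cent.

Interest: €420,000.00 × ((1 + 0.0145)^4 − 1) = €420,000.00 × 0.0592737… = €24,894.9703…

€24,894.97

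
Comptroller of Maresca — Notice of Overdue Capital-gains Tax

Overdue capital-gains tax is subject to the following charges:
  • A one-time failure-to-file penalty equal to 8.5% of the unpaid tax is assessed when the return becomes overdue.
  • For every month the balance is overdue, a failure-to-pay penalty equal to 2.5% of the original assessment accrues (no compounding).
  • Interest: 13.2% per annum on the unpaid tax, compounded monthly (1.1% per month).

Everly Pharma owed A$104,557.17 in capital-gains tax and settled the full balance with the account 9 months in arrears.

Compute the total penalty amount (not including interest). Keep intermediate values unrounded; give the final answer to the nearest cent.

A$32,412.72

Failure-to-file penalty: 8.5% × A$104,557.17 = A$8,887.36…
Failure-to-pay penalty = 2.5% × A$104,557.17 × 9 mo = A$23,525.36…
Total penalty = A$8,887.36… + A$23,525.36… = A$32,412.72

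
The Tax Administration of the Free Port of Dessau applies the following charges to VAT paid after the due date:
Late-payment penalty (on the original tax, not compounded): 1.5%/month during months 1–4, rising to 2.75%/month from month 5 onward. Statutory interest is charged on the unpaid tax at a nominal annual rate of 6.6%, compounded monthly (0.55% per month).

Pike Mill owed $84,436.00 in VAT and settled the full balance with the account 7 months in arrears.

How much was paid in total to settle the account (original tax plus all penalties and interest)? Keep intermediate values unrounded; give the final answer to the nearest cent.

Penalty, months 1–4: 4 × 1.5% × $84,436.00 = $5,066.16
Penalty, months 5–7: 3 × 2.75% × $84,436.00 = $6,965.97
Interest: $84,436.00 × ((1 + 0.0055)^7 − 1) = $84,436.00 × 0.0391411… = $3,304.9184…
Total = $84,436.00 + $12,032.1300 + $3,304.9184… = $99,773.05

$99,773.05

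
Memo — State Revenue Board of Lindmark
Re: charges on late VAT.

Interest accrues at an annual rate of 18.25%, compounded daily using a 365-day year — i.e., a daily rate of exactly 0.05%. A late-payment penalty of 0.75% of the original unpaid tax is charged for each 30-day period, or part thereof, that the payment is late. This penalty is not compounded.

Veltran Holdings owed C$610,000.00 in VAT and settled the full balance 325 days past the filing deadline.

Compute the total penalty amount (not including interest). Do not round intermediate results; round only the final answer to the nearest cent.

Penalty periods: ⌈325/30⌉ = 11; penalty = 11 × 0.75% × C$610,000.00 = C$50,325.00

C$50,325.00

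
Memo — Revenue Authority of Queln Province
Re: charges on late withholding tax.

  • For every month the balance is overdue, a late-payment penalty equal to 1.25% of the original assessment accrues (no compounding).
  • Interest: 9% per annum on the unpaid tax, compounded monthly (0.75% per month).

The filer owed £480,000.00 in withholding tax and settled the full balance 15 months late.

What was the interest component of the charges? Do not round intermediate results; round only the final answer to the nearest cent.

£56,929.25

Interest: £480,000.00 × ((1 + 0.0075)^15 − 1) = £480,000.00 × 0.1186026… = £56,929.2452…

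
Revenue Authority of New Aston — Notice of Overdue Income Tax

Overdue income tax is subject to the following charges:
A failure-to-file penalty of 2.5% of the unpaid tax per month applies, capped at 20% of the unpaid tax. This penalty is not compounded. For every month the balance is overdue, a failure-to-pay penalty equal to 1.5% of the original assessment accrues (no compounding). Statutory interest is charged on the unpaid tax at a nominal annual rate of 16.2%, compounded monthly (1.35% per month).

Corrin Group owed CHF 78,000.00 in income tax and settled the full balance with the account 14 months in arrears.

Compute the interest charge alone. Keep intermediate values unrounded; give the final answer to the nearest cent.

Interest: CHF 78,000.00 × ((1 + 0.0135)^14 − 1) = CHF 78,000.00 × 0.2065145… = CHF 16,108.1303…

CHF 16,108.13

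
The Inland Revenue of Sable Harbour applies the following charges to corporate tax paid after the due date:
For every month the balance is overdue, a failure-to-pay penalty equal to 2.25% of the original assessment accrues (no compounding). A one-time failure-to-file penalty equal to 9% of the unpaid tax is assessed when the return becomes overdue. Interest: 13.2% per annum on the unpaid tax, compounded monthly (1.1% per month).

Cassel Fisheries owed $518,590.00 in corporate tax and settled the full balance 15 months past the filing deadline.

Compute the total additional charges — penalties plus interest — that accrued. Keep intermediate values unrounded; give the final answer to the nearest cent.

$314,177.94

Failure-to-file penalty: 9% × $518,590.00 = $46,673.10
Failure-to-pay penalty = 2.25% × $518,590.00 × 15 mo = $175,024.13…
Interest: $518,590.00 × ((1 + 0.011)^15 − 1) = $518,590.00 × 0.1783311… = $92,480.7161…
Penalties + interest = $221,697.2250 + $92,480.7161… = $314,177.94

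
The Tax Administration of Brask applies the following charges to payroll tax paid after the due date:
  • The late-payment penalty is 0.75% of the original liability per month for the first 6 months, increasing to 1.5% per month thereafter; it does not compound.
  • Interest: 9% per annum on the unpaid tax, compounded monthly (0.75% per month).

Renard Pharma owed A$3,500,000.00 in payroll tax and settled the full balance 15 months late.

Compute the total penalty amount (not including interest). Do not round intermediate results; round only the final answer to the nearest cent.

Penalty, months 1–6: 6 × 0.75% × A$3,500,000.00 = A$157,500.00
Penalty, months 7–15: 9 × 1.5% × A$3,500,000.00 = A$472,500.00
Total penalty = A$157,500.00 + A$472,500.00 = A$630,000.00

A$630,000.00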